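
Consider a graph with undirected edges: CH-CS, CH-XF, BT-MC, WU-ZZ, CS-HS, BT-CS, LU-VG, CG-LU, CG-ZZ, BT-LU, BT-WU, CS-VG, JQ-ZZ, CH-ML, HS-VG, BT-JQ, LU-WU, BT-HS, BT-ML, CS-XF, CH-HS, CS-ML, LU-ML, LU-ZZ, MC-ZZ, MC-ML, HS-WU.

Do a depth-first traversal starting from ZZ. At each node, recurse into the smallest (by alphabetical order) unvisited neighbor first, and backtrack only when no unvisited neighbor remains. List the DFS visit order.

Visit ZZ
ZZ → CG
CG → LU
LU → BT
BT → CS
CS → CH
CH → HS
HS → VG
HS → WU
CH → ML
ML → MC
CH → XF
BT → JQ

ZZ -> CG -> LU -> BT -> CS -> CH -> HS -> VG -> WU -> ML -> MC -> XF -> JQ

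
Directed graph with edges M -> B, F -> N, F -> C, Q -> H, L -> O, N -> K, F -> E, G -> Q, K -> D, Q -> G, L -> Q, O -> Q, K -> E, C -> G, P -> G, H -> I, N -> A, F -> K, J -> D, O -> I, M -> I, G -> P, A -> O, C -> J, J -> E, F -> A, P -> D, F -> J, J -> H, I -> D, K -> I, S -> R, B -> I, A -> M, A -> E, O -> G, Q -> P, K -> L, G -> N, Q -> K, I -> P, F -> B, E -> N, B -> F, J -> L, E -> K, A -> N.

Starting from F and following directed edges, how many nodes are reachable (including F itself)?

BFS from F visits: F, A, B, C, E, J, K, N, M, O, I, G, D, H, L, Q, P
Reachable nodes: 17 of 19 total.

17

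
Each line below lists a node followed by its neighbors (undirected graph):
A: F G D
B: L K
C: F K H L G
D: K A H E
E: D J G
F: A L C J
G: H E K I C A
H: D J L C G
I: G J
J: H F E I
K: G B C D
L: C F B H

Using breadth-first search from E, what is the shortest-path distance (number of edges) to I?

Level 0: E
Level 1: D, G, J
Level 2: A, C, F, H, I, K
Level 3: B, L
I first appears at level 2.

2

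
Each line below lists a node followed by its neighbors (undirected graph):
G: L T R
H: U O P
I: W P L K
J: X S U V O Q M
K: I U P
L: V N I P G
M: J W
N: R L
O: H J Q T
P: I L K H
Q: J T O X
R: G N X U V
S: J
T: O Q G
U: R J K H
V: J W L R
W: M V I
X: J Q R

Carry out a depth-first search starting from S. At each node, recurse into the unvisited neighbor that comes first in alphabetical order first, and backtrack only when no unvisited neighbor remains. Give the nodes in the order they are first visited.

Visit S
S → J
J → M
M → W
W → I
I → K
K → P
P → H
H → O
O → Q
Q → T
T → G
G → L
L → N
N → R
R → U
R → V
R → X

S → J → M → W → I → K → P → H → O → Q → T → G → L → N → R → U → V → X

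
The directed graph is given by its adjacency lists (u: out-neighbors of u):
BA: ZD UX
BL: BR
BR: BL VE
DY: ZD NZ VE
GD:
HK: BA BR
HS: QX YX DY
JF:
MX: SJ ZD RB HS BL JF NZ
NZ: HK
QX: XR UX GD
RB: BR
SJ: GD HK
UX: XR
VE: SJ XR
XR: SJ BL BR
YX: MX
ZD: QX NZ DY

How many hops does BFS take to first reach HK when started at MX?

2

Level 0: MX
Level 1: BL, HS, JF, NZ, RB, SJ, ZD
Level 2: BR, DY, GD, HK, QX, YX
Level 3: BA, UX, VE, XR
HK first appears at level 2.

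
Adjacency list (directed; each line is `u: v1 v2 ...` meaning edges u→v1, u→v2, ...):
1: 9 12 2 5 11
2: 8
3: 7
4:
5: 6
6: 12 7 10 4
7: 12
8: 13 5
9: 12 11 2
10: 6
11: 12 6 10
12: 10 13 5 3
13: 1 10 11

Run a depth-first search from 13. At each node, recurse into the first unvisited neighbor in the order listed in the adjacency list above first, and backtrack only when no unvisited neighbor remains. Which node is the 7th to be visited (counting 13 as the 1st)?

7

Visit 13
13 → 1
1 → 9
9 → 12
12 → 10
10 → 6
6 → 7
6 → 4
12 → 5
12 → 3
9 → 11
9 → 2
2 → 8

Visit order: 13, 1, 9, 12, 10, 6, 7, 4, 5, 3, 11, 2, 8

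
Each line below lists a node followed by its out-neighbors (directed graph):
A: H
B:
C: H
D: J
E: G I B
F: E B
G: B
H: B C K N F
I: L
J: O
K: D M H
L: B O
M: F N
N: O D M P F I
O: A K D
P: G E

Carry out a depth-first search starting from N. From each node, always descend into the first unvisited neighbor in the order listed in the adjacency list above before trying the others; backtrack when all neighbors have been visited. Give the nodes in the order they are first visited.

N -> O -> A -> H -> B -> C -> K -> D -> J -> M -> F -> E -> G -> I -> L -> P

Visit N
N → O
O → A
A → H
H → B
H → C
H → K
K → D
D → J
K → M
M → F
F → E
E → G
E → I
I → L
N → P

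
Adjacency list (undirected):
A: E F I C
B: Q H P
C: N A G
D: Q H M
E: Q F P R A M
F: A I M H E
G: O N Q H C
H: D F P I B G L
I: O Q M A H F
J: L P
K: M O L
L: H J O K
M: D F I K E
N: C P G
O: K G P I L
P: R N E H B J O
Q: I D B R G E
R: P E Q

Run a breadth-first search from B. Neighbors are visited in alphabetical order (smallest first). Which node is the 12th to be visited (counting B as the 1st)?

N

Visit B; enqueue H, P, Q → queue [H, P, Q]
Visit H; enqueue D, F, G, I, L → queue [P, Q, D, F, G, I, L]
Visit P; enqueue E, J, N, O, R → queue [Q, D, F, G, I, L, E, J, N, O, R]
Visit Q → queue [D, F, G, I, L, E, J, N, O, R]
Visit D; enqueue M → queue [F, G, I, L, E, J, N, O, R, M]
Visit F; enqueue A → queue [G, I, L, E, J, N, O, R, M, A]
Visit G; enqueue C → queue [I, L, E, J, N, O, R, M, A, C]
Visit I → queue [L, E, J, N, O, R, M, A, C]
Visit L; enqueue K → queue [E, J, N, O, R, M, A, C, K]
Visit E → queue [J, N, O, R, M, A, C, K]
Visit J → queue [N, O, R, M, A, C, K]
Visit N → queue [O, R, M, A, C, K]
Visit O → queue [R, M, A, C, K]
Visit R → queue [M, A, C, K]
Visit M → queue [A, C, K]
Visit A → queue [C, K]
Visit C → queue [K]
Visit K → queue []

Visit order: B, H, P, Q, D, F, G, I, L, E, J, N, O, R, M, A, C, K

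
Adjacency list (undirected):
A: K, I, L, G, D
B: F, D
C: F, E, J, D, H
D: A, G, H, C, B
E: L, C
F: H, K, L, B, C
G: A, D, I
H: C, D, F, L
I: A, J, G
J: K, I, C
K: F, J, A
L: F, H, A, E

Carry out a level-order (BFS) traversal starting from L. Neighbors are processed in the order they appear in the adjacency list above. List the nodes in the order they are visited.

Visit L; enqueue F, H, A, E → queue [F, H, A, E]
Visit F; enqueue K, B, C → queue [H, A, E, K, B, C]
Visit H; enqueue D → queue [A, E, K, B, C, D]
Visit A; enqueue I, G → queue [E, K, B, C, D, I, G]
Visit E → queue [K, B, C, D, I, G]
Visit K; enqueue J → queue [B, C, D, I, G, J]
Visit B → queue [C, D, I, G, J]
Visit C → queue [D, I, G, J]
Visit D → queue [I, G, J]
Visit I → queue [G, J]
Visit G → queue [J]
Visit J → queue []

L F H A E K B C D I G J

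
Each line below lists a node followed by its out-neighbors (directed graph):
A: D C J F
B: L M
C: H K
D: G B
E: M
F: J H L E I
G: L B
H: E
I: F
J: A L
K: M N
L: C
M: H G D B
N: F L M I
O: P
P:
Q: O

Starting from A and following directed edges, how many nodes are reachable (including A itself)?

BFS from A visits: A, D, C, J, F, G, B, H, K, L, E, I, M, N
Reachable nodes: 14 of 17 total.

14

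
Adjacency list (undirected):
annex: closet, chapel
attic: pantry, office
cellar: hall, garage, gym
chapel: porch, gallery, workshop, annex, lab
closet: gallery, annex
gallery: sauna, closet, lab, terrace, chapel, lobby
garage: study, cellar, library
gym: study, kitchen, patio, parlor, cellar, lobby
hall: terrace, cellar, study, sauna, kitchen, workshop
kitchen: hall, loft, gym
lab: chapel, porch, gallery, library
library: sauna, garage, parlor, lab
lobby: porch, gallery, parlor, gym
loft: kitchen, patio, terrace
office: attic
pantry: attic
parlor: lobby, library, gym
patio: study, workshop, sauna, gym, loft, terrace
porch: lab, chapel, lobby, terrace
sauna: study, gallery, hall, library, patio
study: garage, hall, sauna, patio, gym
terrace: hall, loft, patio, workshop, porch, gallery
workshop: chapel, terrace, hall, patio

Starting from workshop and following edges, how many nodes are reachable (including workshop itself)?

BFS from workshop visits: workshop, chapel, hall, patio, terrace, annex, gallery, lab, porch, cellar, kitchen, sauna, study, gym, loft, closet, lobby, library, garage, parlor
Reachable nodes: 20 of 23 total.

20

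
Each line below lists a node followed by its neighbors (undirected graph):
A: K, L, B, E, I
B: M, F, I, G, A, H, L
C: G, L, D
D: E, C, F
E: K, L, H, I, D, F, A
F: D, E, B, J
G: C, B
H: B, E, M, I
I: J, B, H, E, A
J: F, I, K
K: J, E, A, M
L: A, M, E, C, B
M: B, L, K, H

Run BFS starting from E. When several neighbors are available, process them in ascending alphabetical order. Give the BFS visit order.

E A D F H I K L B C J M G

Visit E; enqueue A, D, F, H, I, K, L → queue [A, D, F, H, I, K, L]
Visit A; enqueue B → queue [D, F, H, I, K, L, B]
Visit D; enqueue C → queue [F, H, I, K, L, B, C]
Visit F; enqueue J → queue [H, I, K, L, B, C, J]
Visit H; enqueue M → queue [I, K, L, B, C, J, M]
Visit I → queue [K, L, B, C, J, M]
Visit K → queue [L, B, C, J, M]
Visit L → queue [B, C, J, M]
Visit B; enqueue G → queue [C, J, M, G]
Visit C → queue [J, M, G]
Visit J → queue [M, G]
Visit M → queue [G]
Visit G → queue []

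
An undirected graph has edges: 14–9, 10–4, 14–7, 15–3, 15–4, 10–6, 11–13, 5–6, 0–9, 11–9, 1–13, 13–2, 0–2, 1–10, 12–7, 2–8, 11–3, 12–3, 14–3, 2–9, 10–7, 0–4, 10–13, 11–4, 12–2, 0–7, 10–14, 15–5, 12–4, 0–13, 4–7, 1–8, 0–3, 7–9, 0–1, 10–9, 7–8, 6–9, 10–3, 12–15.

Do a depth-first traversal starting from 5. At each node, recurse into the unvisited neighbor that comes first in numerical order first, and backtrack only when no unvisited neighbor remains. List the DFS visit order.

5, 6, 9, 0, 1, 8, 2, 12, 3, 10, 4, 7, 14, 11, 13, 15

Visit 5
5 → 6
6 → 9
9 → 0
0 → 1
1 → 8
8 → 2
2 → 12
12 → 3
3 → 10
10 → 4
4 → 7
7 → 14
4 → 11
11 → 13
4 → 15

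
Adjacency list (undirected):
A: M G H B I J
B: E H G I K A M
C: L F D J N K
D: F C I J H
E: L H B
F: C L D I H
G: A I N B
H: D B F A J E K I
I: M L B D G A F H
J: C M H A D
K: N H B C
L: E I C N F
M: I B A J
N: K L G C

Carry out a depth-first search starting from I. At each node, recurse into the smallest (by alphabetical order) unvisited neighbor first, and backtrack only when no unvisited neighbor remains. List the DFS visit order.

I, A, B, E, H, D, C, F, L, N, G, K, J, M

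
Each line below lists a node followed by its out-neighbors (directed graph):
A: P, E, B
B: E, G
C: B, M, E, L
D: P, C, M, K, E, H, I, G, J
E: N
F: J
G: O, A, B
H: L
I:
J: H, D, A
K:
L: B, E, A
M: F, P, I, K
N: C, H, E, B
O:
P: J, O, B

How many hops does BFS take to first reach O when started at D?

Level 0: D
Level 1: C, E, G, H, I, J, K, M, P
Level 2: A, B, F, L, N, O
O first appears at level 2.

2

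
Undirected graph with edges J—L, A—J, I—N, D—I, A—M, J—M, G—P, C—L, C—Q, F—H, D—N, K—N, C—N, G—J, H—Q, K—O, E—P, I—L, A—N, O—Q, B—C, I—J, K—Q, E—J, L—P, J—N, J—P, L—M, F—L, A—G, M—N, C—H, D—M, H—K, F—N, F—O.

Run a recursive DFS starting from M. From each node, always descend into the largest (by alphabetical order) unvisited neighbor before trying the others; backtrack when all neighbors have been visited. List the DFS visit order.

Visit M
M → N
N → K
K → Q
Q → O
O → F
F → L
L → P
P → J
J → I
I → D
J → G
G → A
J → E
L → C
C → H
C → B

M -> N -> K -> Q -> O -> F -> L -> P -> J -> I -> D -> G -> A -> E -> C -> H -> B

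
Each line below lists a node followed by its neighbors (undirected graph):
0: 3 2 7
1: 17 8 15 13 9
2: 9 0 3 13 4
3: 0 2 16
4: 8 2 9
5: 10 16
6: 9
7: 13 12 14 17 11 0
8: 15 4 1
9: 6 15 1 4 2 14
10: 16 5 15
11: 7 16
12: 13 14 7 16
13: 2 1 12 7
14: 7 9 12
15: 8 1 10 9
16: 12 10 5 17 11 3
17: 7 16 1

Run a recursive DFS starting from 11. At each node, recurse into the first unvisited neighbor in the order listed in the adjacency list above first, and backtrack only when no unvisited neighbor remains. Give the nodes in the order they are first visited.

11 -> 7 -> 13 -> 2 -> 9 -> 6 -> 15 -> 8 -> 4 -> 1 -> 17 -> 16 -> 12 -> 14 -> 10 -> 5 -> 3 -> 0

Visit 11
11 → 7
7 → 13
13 → 2
2 → 9
9 → 6
9 → 15
15 → 8
8 → 4
8 → 1
1 → 17
17 → 16
16 → 12
12 → 14
16 → 10
10 → 5
16 → 3
3 → 0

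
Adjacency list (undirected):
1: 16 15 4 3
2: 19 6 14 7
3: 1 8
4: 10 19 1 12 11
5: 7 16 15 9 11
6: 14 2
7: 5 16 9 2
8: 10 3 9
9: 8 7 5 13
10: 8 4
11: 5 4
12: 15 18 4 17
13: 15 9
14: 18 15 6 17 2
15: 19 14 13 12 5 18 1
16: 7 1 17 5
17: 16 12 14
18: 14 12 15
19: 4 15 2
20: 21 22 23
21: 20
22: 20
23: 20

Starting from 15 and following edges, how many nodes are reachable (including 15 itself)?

BFS from 15 visits: 15, 1, 5, 12, 13, 14, 18, 19, 3, 4, 16, 7, 9, 11, 17, 2, 6, 8, 10
Reachable nodes: 19 of 23 total.

19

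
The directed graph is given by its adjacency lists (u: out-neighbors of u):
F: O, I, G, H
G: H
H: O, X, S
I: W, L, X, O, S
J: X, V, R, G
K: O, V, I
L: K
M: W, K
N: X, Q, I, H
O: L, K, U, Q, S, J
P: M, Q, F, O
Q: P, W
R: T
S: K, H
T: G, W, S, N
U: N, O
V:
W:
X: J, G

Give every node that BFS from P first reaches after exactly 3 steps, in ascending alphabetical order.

N, R, V, X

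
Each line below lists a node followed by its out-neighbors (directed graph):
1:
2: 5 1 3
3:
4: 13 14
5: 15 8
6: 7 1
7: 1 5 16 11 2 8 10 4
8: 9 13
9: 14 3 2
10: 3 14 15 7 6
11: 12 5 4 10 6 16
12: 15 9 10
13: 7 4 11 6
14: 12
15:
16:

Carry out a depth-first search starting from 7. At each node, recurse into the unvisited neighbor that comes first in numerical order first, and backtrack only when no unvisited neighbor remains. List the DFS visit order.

7 -> 1 -> 2 -> 3 -> 5 -> 8 -> 9 -> 14 -> 12 -> 10 -> 6 -> 15 -> 13 -> 4 -> 11 -> 16

Visit 7
7 → 1
7 → 2
2 → 3
2 → 5
5 → 8
8 → 9
9 → 14
14 → 12
12 → 10
10 → 6
10 → 15
8 → 13
13 → 4
13 → 11
11 → 16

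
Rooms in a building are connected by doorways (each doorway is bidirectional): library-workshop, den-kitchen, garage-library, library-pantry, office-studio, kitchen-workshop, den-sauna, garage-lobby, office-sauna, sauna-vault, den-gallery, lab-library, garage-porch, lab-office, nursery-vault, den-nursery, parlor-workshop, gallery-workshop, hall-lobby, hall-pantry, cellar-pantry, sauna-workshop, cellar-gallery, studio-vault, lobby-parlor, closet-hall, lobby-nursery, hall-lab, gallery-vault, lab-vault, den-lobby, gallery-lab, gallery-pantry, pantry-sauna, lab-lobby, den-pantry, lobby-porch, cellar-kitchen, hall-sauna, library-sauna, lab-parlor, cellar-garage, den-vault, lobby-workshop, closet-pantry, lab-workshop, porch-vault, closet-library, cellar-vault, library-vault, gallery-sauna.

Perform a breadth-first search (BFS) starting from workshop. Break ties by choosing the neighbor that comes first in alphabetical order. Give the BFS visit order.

Visit workshop; enqueue gallery, kitchen, lab, library, lobby, parlor, sauna → queue [gallery, kitchen, lab, library, lobby, parlor, sauna]
Visit gallery; enqueue cellar, den, pantry, vault → queue [kitchen, lab, library, lobby, parlor, sauna, cellar, den, pantry, vault]
Visit kitchen → queue [lab, library, lobby, parlor, sauna, cellar, den, pantry, vault]
Visit lab; enqueue hall, office → queue [library, lobby, parlor, sauna, cellar, den, pantry, vault, hall, office]
Visit library; enqueue closet, garage → queue [lobby, parlor, sauna, cellar, den, pantry, vault, hall, office, closet, garage]
Visit lobby; enqueue nursery, porch → queue [parlor, sauna, cellar, den, pantry, vault, hall, office, closet, garage, nursery, porch]
Visit parlor → queue [sauna, cellar, den, pantry, vault, hall, office, closet, garage, nursery, porch]
Visit sauna → queue [cellar, den, pantry, vault, hall, office, closet, garage, nursery, porch]
Visit cellar → queue [den, pantry, vault, hall, office, closet, garage, nursery, porch]
Visit den → queue [pantry, vault, hall, office, closet, garage, nursery, porch]
Visit pantry → queue [vault, hall, office, closet, garage, nursery, porch]
Visit vault; enqueue studio → queue [hall, office, closet, garage, nursery, porch, studio]
Visit hall → queue [office, closet, garage, nursery, porch, studio]
Visit office → queue [closet, garage, nursery, porch, studio]
Visit closet → queue [garage, nursery, porch, studio]
Visit garage → queue [nursery, porch, studio]
Visit nursery → queue [porch, studio]
Visit porch → queue [studio]
Visit studio → queue []

workshop, gallery, kitchen, lab, library, lobby, parlor, sauna, cellar, den, pantry, vault, hall, office, closet, garage, nursery, porch, studio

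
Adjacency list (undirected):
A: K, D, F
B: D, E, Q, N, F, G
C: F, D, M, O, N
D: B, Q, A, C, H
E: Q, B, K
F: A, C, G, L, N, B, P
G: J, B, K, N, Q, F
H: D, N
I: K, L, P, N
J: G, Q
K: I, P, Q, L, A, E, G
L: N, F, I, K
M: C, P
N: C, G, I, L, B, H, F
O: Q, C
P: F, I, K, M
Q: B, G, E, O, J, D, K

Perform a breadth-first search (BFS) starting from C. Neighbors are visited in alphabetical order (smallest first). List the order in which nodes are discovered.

C → D → F → M → N → O → A → B → H → Q → G → L → P → I → K → E → J

Visit C; enqueue D, F, M, N, O → queue [D, F, M, N, O]
Visit D; enqueue A, B, H, Q → queue [F, M, N, O, A, B, H, Q]
Visit F; enqueue G, L, P → queue [M, N, O, A, B, H, Q, G, L, P]
Visit M → queue [N, O, A, B, H, Q, G, L, P]
Visit N; enqueue I → queue [O, A, B, H, Q, G, L, P, I]
Visit O → queue [A, B, H, Q, G, L, P, I]
Visit A; enqueue K → queue [B, H, Q, G, L, P, I, K]
Visit B; enqueue E → queue [H, Q, G, L, P, I, K, E]
Visit H → queue [Q, G, L, P, I, K, E]
Visit Q; enqueue J → queue [G, L, P, I, K, E, J]
Visit G → queue [L, P, I, K, E, J]
Visit L → queue [P, I, K, E, J]
Visit P → queue [I, K, E, J]
Visit I → queue [K, E, J]
Visit K → queue [E, J]
Visit E → queue [J]
Visit J → queue []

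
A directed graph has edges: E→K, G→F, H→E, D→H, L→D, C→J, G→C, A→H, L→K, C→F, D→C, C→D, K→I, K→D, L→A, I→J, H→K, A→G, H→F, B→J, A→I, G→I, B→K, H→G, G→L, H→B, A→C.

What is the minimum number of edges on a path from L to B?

Level 0: L
Level 1: A, D, K
Level 2: C, G, H, I
Level 3: B, E, F, J
B first appears at level 3.

3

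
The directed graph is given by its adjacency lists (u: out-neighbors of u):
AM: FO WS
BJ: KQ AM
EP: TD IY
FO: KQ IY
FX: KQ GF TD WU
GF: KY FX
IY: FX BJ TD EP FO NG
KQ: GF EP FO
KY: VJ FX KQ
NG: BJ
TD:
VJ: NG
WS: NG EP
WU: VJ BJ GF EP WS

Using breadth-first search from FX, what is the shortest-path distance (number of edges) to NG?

3

Level 0: FX
Level 1: GF, KQ, TD, WU
Level 2: BJ, EP, FO, KY, VJ, WS
Level 3: AM, IY, NG
NG first appears at level 3.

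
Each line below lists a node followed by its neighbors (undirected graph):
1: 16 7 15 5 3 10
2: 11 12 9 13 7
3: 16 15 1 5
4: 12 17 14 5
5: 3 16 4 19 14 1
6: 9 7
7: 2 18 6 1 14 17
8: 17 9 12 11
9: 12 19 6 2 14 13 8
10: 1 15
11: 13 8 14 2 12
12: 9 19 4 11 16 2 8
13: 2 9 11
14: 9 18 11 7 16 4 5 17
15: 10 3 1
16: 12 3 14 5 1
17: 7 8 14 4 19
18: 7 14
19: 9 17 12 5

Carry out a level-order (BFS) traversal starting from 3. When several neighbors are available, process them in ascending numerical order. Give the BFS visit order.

3 1 5 15 16 7 10 4 14 19 12 2 6 17 18 9 11 8 13

Visit 3; enqueue 1, 5, 15, 16 → queue [1, 5, 15, 16]
Visit 1; enqueue 7, 10 → queue [5, 15, 16, 7, 10]
Visit 5; enqueue 4, 14, 19 → queue [15, 16, 7, 10, 4, 14, 19]
Visit 15 → queue [16, 7, 10, 4, 14, 19]
Visit 16; enqueue 12 → queue [7, 10, 4, 14, 19, 12]
Visit 7; enqueue 2, 6, 17, 18 → queue [10, 4, 14, 19, 12, 2, 6, 17, 18]
Visit 10 → queue [4, 14, 19, 12, 2, 6, 17, 18]
Visit 4 → queue [14, 19, 12, 2, 6, 17, 18]
Visit 14; enqueue 9, 11 → queue [19, 12, 2, 6, 17, 18, 9, 11]
Visit 19 → queue [12, 2, 6, 17, 18, 9, 11]
Visit 12; enqueue 8 → queue [2, 6, 17, 18, 9, 11, 8]
Visit 2; enqueue 13 → queue [6, 17, 18, 9, 11, 8, 13]
Visit 6 → queue [17, 18, 9, 11, 8, 13]
Visit 17 → queue [18, 9, 11, 8, 13]
Visit 18 → queue [9, 11, 8, 13]
Visit 9 → queue [11, 8, 13]
Visit 11 → queue [8, 13]
Visit 8 → queue [13]
Visit 13 → queue []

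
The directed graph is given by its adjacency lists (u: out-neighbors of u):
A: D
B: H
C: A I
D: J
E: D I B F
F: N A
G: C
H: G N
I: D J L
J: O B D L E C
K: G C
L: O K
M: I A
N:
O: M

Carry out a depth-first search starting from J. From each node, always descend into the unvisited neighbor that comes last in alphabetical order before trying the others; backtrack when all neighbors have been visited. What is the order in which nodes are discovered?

J, O, M, I, L, K, G, C, A, D, E, F, N, B, H

Visit J
J → O
O → M
M → I
I → L
L → K
K → G
G → C
C → A
A → D
J → E
E → F
F → N
E → B
B → H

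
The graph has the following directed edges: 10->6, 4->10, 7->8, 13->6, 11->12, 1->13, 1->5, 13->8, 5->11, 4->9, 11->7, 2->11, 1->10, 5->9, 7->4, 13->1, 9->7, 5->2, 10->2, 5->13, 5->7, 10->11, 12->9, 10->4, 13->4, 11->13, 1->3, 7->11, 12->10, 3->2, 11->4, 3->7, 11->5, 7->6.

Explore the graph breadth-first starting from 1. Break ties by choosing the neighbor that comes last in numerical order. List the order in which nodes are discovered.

1 -> 13 -> 10 -> 5 -> 3 -> 8 -> 6 -> 4 -> 11 -> 2 -> 9 -> 7 -> 12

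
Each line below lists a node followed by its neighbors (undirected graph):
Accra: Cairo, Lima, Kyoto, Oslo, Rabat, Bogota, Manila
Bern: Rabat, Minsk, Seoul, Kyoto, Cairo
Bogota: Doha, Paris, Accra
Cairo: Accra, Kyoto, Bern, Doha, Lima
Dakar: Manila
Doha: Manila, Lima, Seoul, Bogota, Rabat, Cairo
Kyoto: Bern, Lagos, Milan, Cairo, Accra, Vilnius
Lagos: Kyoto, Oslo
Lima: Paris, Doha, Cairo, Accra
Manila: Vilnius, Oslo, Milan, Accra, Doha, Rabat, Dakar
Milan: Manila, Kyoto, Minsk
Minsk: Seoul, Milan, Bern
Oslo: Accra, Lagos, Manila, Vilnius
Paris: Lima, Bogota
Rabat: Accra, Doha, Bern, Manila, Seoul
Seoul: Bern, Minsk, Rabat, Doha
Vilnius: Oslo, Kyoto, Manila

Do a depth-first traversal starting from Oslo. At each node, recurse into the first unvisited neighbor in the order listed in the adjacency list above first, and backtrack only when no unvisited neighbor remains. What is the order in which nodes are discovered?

Visit Oslo
Oslo → Accra
Accra → Cairo
Cairo → Kyoto
Kyoto → Bern
Bern → Rabat
Rabat → Doha
Doha → Manila
Manila → Vilnius
Manila → Milan
Milan → Minsk
Minsk → Seoul
Manila → Dakar
Doha → Lima
Lima → Paris
Paris → Bogota
Kyoto → Lagos

Oslo -> Accra -> Cairo -> Kyoto -> Bern -> Rabat -> Doha -> Manila -> Vilnius -> Milan -> Minsk -> Seoul -> Dakar -> Lima -> Paris -> Bogota -> Lagos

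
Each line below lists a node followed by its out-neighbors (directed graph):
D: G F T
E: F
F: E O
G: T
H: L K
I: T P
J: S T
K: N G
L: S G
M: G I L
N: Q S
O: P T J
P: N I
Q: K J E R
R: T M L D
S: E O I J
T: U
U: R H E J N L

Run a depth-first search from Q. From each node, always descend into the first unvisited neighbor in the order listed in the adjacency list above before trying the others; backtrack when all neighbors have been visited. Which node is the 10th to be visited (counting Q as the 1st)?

Visit Q
Q → K
K → N
N → S
S → E
E → F
F → O
O → P
P → I
I → T
T → U
U → R
R → M
M → G
M → L
R → D
U → H
U → J

Visit order: Q, K, N, S, E, F, O, P, I, T, U, R, M, G, L, D, H, J

T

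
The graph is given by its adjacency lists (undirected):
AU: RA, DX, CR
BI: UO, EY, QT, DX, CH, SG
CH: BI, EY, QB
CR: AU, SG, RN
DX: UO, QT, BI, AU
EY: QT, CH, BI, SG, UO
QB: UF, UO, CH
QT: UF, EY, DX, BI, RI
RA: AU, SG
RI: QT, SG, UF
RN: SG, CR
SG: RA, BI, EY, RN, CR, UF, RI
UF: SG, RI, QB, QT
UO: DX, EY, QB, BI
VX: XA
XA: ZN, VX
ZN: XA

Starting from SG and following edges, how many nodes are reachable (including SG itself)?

14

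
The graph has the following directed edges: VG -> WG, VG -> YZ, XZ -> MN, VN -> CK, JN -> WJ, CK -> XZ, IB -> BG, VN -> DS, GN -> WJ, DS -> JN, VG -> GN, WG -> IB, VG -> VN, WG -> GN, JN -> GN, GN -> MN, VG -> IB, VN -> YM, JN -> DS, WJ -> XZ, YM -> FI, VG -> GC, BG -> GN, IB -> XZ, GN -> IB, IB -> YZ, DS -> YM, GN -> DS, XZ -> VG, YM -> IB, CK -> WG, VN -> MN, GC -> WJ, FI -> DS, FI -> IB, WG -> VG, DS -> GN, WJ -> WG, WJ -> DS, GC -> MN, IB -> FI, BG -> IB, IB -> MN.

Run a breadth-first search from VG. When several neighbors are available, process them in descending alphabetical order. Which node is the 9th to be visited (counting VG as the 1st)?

Visit VG; enqueue YZ, WG, VN, IB, GN, GC → queue [YZ, WG, VN, IB, GN, GC]
Visit YZ → queue [WG, VN, IB, GN, GC]
Visit WG → queue [VN, IB, GN, GC]
Visit VN; enqueue YM, MN, DS, CK → queue [IB, GN, GC, YM, MN, DS, CK]
Visit IB; enqueue XZ, FI, BG → queue [GN, GC, YM, MN, DS, CK, XZ, FI, BG]
Visit GN; enqueue WJ → queue [GC, YM, MN, DS, CK, XZ, FI, BG, WJ]
Visit GC → queue [YM, MN, DS, CK, XZ, FI, BG, WJ]
Visit YM → queue [MN, DS, CK, XZ, FI, BG, WJ]
Visit MN → queue [DS, CK, XZ, FI, BG, WJ]
Visit DS; enqueue JN → queue [CK, XZ, FI, BG, WJ, JN]
Visit CK → queue [XZ, FI, BG, WJ, JN]
Visit XZ → queue [FI, BG, WJ, JN]
Visit FI → queue [BG, WJ, JN]
Visit BG → queue [WJ, JN]
Visit WJ → queue [JN]
Visit JN → queue []

Visit order: VG, YZ, WG, VN, IB, GN, GC, YM, MN, DS, CK, XZ, FI, BG, WJ, JN

MN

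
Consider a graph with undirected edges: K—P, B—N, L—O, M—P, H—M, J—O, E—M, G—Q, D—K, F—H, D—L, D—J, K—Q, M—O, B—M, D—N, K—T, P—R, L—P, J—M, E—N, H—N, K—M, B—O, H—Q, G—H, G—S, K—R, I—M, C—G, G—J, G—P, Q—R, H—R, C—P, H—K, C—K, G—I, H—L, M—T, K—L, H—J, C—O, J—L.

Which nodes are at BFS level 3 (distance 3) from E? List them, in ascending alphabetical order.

C, F, G, L, Q, R

Level 0: E
Level 1: M, N
Level 2: B, D, H, I, J, K, O, P, T
Level 3: C, F, G, L, Q, R
Level 4: S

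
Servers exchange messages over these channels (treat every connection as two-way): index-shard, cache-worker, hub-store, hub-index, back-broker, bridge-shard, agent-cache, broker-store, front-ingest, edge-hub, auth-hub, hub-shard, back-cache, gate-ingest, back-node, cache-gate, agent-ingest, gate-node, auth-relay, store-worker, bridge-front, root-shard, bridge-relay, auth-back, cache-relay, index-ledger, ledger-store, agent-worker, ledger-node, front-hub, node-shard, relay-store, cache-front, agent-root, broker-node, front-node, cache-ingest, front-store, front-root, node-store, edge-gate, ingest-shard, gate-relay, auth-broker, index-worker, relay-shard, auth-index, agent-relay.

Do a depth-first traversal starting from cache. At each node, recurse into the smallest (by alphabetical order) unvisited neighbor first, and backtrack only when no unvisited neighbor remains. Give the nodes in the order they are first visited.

cache, agent, ingest, front, bridge, relay, auth, back, broker, node, gate, edge, hub, index, ledger, store, worker, shard, root

Visit cache
cache → agent
agent → ingest
ingest → front
front → bridge
bridge → relay
relay → auth
auth → back
back → broker
broker → node
node → gate
gate → edge
edge → hub
hub → index
index → ledger
ledger → store
store → worker
index → shard
shard → root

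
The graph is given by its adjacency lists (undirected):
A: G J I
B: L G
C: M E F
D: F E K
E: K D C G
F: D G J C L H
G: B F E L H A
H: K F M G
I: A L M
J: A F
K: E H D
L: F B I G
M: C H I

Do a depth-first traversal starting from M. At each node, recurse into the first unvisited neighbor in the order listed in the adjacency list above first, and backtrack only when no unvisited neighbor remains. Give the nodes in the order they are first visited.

M, C, E, K, H, F, D, G, B, L, I, A, J

Visit M
M → C
C → E
E → K
K → H
H → F
F → D
F → G
G → B
B → L
L → I
I → A
A → J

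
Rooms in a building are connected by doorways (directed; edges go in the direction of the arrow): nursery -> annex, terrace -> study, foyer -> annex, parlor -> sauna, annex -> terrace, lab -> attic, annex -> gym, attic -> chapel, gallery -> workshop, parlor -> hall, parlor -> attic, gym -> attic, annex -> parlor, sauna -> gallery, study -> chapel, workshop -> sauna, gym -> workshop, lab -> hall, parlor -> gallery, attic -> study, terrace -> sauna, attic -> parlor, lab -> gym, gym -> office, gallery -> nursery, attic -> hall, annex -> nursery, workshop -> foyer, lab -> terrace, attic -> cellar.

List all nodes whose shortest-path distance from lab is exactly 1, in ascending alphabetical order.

attic, gym, hall, terrace

Level 0: lab
Level 1: attic, gym, hall, terrace
Level 2: cellar, chapel, office, parlor, sauna, study, workshop
Level 3: foyer, gallery
Level 4: annex, nursery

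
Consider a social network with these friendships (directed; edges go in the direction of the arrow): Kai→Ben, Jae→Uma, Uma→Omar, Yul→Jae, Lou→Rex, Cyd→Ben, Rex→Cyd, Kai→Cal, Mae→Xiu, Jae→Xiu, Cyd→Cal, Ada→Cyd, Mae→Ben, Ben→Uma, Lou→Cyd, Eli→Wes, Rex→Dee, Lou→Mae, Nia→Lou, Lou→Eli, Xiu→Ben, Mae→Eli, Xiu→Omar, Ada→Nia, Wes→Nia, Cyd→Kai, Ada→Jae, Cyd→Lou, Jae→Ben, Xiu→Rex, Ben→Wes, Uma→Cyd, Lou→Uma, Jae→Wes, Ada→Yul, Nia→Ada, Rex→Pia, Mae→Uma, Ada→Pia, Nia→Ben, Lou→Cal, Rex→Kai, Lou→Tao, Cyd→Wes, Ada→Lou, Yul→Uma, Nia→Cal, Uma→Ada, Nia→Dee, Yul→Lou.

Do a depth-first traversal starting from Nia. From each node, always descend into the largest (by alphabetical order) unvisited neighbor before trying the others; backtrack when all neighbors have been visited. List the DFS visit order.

Nia, Lou, Uma, Omar, Cyd, Wes, Kai, Cal, Ben, Ada, Yul, Jae, Xiu, Rex, Pia, Dee, Tao, Mae, Eli

Visit Nia
Nia → Lou
Lou → Uma
Uma → Omar
Uma → Cyd
Cyd → Wes
Cyd → Kai
Kai → Cal
Kai → Ben
Uma → Ada
Ada → Yul
Yul → Jae
Jae → Xiu
Xiu → Rex
Rex → Pia
Rex → Dee
Lou → Tao
Lou → Mae
Mae → Eli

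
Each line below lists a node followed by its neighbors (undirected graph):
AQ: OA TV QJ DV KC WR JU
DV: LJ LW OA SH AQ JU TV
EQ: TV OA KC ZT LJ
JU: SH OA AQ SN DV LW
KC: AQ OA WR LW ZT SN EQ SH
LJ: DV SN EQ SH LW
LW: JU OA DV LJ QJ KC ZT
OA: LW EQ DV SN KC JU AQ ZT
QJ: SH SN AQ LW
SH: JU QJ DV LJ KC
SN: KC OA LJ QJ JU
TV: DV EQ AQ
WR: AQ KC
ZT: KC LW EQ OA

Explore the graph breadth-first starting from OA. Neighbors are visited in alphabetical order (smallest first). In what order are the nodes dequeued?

Visit OA; enqueue AQ, DV, EQ, JU, KC, LW, SN, ZT → queue [AQ, DV, EQ, JU, KC, LW, SN, ZT]
Visit AQ; enqueue QJ, TV, WR → queue [DV, EQ, JU, KC, LW, SN, ZT, QJ, TV, WR]
Visit DV; enqueue LJ, SH → queue [EQ, JU, KC, LW, SN, ZT, QJ, TV, WR, LJ, SH]
Visit EQ → queue [JU, KC, LW, SN, ZT, QJ, TV, WR, LJ, SH]
Visit JU → queue [KC, LW, SN, ZT, QJ, TV, WR, LJ, SH]
Visit KC → queue [LW, SN, ZT, QJ, TV, WR, LJ, SH]
Visit LW → queue [SN, ZT, QJ, TV, WR, LJ, SH]
Visit SN → queue [ZT, QJ, TV, WR, LJ, SH]
Visit ZT → queue [QJ, TV, WR, LJ, SH]
Visit QJ → queue [TV, WR, LJ, SH]
Visit TV → queue [WR, LJ, SH]
Visit WR → queue [LJ, SH]
Visit LJ → queue [SH]
Visit SH → queue []

OA, AQ, DV, EQ, JU, KC, LW, SN, ZT, QJ, TV, WR, LJ, SH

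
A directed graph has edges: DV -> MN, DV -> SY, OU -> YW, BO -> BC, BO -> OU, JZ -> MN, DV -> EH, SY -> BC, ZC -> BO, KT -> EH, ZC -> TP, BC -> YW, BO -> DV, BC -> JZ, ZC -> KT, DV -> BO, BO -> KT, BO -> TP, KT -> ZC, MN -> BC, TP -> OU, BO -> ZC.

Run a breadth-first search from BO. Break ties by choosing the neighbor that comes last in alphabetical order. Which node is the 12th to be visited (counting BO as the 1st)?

JZ

Visit BO; enqueue ZC, TP, OU, KT, DV, BC → queue [ZC, TP, OU, KT, DV, BC]
Visit ZC → queue [TP, OU, KT, DV, BC]
Visit TP → queue [OU, KT, DV, BC]
Visit OU; enqueue YW → queue [KT, DV, BC, YW]
Visit KT; enqueue EH → queue [DV, BC, YW, EH]
Visit DV; enqueue SY, MN → queue [BC, YW, EH, SY, MN]
Visit BC; enqueue JZ → queue [YW, EH, SY, MN, JZ]
Visit YW → queue [EH, SY, MN, JZ]
Visit EH → queue [SY, MN, JZ]
Visit SY → queue [MN, JZ]
Visit MN → queue [JZ]
Visit JZ → queue []

Visit order: BO, ZC, TP, OU, KT, DV, BC, YW, EH, SY, MN, JZ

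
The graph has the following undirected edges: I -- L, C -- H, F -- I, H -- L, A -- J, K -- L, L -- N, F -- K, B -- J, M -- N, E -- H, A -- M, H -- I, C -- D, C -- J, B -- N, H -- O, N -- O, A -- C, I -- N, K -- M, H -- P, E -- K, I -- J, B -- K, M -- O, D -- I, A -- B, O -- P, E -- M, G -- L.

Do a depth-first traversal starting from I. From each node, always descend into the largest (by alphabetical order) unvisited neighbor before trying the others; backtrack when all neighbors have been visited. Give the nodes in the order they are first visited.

Visit I
I → N
N → O
O → P
P → H
H → L
L → K
K → M
M → E
M → A
A → J
J → C
C → D
J → B
K → F
L → G

I -> N -> O -> P -> H -> L -> K -> M -> E -> A -> J -> C -> D -> B -> F -> G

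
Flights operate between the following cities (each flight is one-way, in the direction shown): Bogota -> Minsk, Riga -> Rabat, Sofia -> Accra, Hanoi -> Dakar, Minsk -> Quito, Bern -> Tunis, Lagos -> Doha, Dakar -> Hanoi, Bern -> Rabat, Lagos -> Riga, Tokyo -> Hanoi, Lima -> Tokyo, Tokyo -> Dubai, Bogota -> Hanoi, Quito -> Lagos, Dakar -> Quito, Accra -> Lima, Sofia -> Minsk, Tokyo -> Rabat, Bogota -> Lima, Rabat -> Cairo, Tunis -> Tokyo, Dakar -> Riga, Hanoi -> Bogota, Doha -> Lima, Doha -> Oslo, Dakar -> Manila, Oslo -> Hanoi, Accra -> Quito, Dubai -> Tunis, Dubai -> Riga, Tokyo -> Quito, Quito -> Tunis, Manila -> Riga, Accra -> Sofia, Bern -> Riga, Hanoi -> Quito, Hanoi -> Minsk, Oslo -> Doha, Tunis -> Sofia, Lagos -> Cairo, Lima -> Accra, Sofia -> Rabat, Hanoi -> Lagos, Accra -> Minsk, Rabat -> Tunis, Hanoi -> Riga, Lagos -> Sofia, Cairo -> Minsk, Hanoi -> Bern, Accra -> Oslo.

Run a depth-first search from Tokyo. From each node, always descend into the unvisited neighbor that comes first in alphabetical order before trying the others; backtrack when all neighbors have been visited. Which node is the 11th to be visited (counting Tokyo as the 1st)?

Visit Tokyo
Tokyo → Dubai
Dubai → Riga
Riga → Rabat
Rabat → Cairo
Cairo → Minsk
Minsk → Quito
Quito → Lagos
Lagos → Doha
Doha → Lima
Lima → Accra
Accra → Oslo
Oslo → Hanoi
Hanoi → Bern
Bern → Tunis
Tunis → Sofia
Hanoi → Bogota
Hanoi → Dakar
Dakar → Manila

Visit order: Tokyo, Dubai, Riga, Rabat, Cairo, Minsk, Quito, Lagos, Doha, Lima, Accra, Oslo, Hanoi, Bern, Tunis, Sofia, Bogota, Dakar, Manila

Accra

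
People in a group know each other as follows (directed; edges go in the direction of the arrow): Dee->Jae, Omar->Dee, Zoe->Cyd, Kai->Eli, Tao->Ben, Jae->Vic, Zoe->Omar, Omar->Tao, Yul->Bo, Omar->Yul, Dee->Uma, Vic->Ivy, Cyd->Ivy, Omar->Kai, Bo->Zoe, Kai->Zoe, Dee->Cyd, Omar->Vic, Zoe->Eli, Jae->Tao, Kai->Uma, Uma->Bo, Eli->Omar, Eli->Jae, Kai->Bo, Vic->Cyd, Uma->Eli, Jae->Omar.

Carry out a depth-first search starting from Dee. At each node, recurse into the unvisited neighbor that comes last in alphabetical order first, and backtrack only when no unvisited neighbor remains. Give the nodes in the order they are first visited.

Dee → Uma → Eli → Omar → Yul → Bo → Zoe → Cyd → Ivy → Vic → Tao → Ben → Kai → Jae

Visit Dee
Dee → Uma
Uma → Eli
Eli → Omar
Omar → Yul
Yul → Bo
Bo → Zoe
Zoe → Cyd
Cyd → Ivy
Omar → Vic
Omar → Tao
Tao → Ben
Omar → Kai
Eli → Jae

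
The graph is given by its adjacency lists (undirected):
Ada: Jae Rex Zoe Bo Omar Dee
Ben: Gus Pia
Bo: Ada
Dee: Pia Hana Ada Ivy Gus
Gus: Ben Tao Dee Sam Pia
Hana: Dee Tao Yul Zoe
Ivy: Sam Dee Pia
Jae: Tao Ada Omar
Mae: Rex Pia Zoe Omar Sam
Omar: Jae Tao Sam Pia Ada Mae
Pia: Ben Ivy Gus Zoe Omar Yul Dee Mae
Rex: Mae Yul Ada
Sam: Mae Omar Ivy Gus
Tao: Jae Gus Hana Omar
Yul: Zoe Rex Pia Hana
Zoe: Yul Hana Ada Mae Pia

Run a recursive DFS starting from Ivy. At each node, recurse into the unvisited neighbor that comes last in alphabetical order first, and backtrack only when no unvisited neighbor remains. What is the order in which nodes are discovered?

Ivy, Sam, Omar, Tao, Jae, Ada, Zoe, Yul, Rex, Mae, Pia, Gus, Dee, Hana, Ben, Bo

Visit Ivy
Ivy → Sam
Sam → Omar
Omar → Tao
Tao → Jae
Jae → Ada
Ada → Zoe
Zoe → Yul
Yul → Rex
Rex → Mae
Mae → Pia
Pia → Gus
Gus → Dee
Dee → Hana
Gus → Ben
Ada → Bo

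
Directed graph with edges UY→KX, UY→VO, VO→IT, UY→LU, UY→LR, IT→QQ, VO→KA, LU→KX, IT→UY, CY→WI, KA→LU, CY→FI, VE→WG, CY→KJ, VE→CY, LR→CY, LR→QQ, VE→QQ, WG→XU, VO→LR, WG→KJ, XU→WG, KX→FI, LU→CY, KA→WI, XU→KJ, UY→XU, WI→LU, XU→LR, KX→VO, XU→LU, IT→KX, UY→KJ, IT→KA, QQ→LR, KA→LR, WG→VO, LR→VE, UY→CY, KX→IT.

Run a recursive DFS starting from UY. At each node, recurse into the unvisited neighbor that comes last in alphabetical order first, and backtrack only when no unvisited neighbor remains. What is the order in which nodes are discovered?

Visit UY
UY → XU
XU → WG
WG → VO
VO → LR
LR → VE
VE → QQ
VE → CY
CY → WI
WI → LU
LU → KX
KX → IT
IT → KA
KX → FI
CY → KJ

UY XU WG VO LR VE QQ CY WI LU KX IT KA FI KJ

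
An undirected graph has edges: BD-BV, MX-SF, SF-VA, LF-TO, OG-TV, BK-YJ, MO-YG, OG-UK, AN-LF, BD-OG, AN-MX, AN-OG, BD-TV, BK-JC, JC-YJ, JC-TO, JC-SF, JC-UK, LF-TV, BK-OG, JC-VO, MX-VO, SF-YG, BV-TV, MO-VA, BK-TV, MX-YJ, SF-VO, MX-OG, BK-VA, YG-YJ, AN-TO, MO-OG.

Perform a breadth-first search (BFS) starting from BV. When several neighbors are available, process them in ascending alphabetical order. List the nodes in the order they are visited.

Visit BV; enqueue BD, TV → queue [BD, TV]
Visit BD; enqueue OG → queue [TV, OG]
Visit TV; enqueue BK, LF → queue [OG, BK, LF]
Visit OG; enqueue AN, MO, MX, UK → queue [BK, LF, AN, MO, MX, UK]
Visit BK; enqueue JC, VA, YJ → queue [LF, AN, MO, MX, UK, JC, VA, YJ]
Visit LF; enqueue TO → queue [AN, MO, MX, UK, JC, VA, YJ, TO]
Visit AN → queue [MO, MX, UK, JC, VA, YJ, TO]
Visit MO; enqueue YG → queue [MX, UK, JC, VA, YJ, TO, YG]
Visit MX; enqueue SF, VO → queue [UK, JC, VA, YJ, TO, YG, SF, VO]
Visit UK → queue [JC, VA, YJ, TO, YG, SF, VO]
Visit JC → queue [VA, YJ, TO, YG, SF, VO]
Visit VA → queue [YJ, TO, YG, SF, VO]
Visit YJ → queue [TO, YG, SF, VO]
Visit TO → queue [YG, SF, VO]
Visit YG → queue [SF, VO]
Visit SF → queue [VO]
Visit VO → queue []

BV, BD, TV, OG, BK, LF, AN, MO, MX, UK, JC, VA, YJ, TO, YG, SF, VO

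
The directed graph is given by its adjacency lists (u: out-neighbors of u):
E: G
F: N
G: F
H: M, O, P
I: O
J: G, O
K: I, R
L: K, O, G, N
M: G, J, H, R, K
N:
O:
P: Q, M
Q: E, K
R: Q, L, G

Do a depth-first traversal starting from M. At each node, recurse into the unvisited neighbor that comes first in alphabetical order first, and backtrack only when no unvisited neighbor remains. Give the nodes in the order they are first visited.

Visit M
M → G
G → F
F → N
M → H
H → O
H → P
P → Q
Q → E
Q → K
K → I
K → R
R → L
M → J

M → G → F → N → H → O → P → Q → E → K → I → R → L → J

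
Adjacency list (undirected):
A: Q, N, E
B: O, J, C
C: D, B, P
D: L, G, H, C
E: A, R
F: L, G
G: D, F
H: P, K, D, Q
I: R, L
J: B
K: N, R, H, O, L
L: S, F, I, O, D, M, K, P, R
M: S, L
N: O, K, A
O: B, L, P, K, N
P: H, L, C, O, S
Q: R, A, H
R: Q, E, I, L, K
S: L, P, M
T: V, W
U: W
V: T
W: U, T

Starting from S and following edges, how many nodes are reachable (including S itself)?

BFS from S visits: S, P, M, L, O, H, C, R, K, I, F, D, N, B, Q, E, G, A, J
Reachable nodes: 19 of 23 total.

19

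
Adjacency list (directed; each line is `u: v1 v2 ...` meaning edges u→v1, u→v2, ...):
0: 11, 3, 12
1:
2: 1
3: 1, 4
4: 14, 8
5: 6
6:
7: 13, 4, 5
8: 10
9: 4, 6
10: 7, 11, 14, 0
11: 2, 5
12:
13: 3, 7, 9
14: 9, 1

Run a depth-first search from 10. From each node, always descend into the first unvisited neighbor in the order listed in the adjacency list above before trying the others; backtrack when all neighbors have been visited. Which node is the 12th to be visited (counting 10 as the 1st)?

11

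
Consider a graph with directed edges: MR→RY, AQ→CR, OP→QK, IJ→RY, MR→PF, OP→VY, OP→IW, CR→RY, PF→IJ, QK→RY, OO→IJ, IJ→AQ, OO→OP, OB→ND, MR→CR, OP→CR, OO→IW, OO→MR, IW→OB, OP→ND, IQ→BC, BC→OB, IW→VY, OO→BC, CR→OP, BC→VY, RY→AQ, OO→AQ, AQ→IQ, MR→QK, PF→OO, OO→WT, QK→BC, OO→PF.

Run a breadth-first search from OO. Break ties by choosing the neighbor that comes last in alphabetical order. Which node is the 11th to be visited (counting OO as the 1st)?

Visit OO; enqueue WT, PF, OP, MR, IW, IJ, BC, AQ → queue [WT, PF, OP, MR, IW, IJ, BC, AQ]
Visit WT → queue [PF, OP, MR, IW, IJ, BC, AQ]
Visit PF → queue [OP, MR, IW, IJ, BC, AQ]
Visit OP; enqueue VY, QK, ND, CR → queue [MR, IW, IJ, BC, AQ, VY, QK, ND, CR]
Visit MR; enqueue RY → queue [IW, IJ, BC, AQ, VY, QK, ND, CR, RY]
Visit IW; enqueue OB → queue [IJ, BC, AQ, VY, QK, ND, CR, RY, OB]
Visit IJ → queue [BC, AQ, VY, QK, ND, CR, RY, OB]
Visit BC → queue [AQ, VY, QK, ND, CR, RY, OB]
Visit AQ; enqueue IQ → queue [VY, QK, ND, CR, RY, OB, IQ]
Visit VY → queue [QK, ND, CR, RY, OB, IQ]
Visit QK → queue [ND, CR, RY, OB, IQ]
Visit ND → queue [CR, RY, OB, IQ]
Visit CR → queue [RY, OB, IQ]
Visit RY → queue [OB, IQ]
Visit OB → queue [IQ]
Visit IQ → queue []

Visit order: OO, WT, PF, OP, MR, IW, IJ, BC, AQ, VY, QK, ND, CR, RY, OB, IQ

QK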